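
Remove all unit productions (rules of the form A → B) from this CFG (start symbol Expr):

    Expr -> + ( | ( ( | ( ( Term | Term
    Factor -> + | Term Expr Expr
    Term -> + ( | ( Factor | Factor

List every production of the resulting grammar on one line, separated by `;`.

Unit pairs: Expr ⇒* {Factor, Term}; Term ⇒* {Factor}.
Replace each nonterminal's rules with the union of the non-unit rules of every nonterminal it unit-derives.

Expr -> + ( | ( Factor | + | Term Expr Expr | ( ( | ( ( Term; Factor -> + | Term Expr Expr; Term -> + ( | ( Factor | + | Term Expr Expr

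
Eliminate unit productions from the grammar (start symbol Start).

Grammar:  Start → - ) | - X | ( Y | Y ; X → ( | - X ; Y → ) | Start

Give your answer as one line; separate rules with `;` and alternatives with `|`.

Unit pairs: Start ⇒* {Y}; Y ⇒* {Start}.
For each unit pair (A, B), copy every non-unit production of B to A, then drop all unit productions.

Start → - ) | - X | ( Y | ); X → ( | - X; Y → - ) | - X | ( Y | )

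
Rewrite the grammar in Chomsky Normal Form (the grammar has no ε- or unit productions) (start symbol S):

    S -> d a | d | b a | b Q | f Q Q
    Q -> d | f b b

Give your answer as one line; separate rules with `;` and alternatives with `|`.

Introduce a nonterminal for each terminal appearing in a rule of length ≥ 2: X1 → d, X2 → a, X3 → b, X4 → f.
Binarize each right-hand side of length ≥ 3 by chaining fresh nonterminals (Y1, Y2, …): affected rules were S → X4 Q Q; Q → X4 X3 X3.

S -> X1 X2 | d | X3 X2 | X3 Q | X4 Y1; Q -> d | X4 Y2; X1 -> d; X2 -> a; X3 -> b; X4 -> f; Y1 -> Q Q; Y2 -> X3 X3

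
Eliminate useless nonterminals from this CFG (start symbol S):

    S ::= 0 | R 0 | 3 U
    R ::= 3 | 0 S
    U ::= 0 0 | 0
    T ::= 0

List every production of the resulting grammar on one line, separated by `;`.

Generating nonterminals: {R, S, T, U}.
Reachable from S after that: {R, S, U}.
Removed useless symbols: {T} and every production mentioning them.

S ::= 0 | R 0 | 3 U; R ::= 3 | 0 S; U ::= 0 0 | 0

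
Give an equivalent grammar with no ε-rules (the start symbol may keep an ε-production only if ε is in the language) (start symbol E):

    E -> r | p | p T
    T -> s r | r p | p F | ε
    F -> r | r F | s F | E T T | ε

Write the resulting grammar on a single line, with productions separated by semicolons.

The nullable symbols are {F, T}.
ε ∉ L(G), so no ε-production is kept.
Expand every rule over subsets of its nullable positions: T → p F gives p F | p. F → s F gives s F | s. F → E T T gives E T T | E T | E.

E -> r | p | p T; T -> s r | r p | p F | p; F -> r | r F | s F | s | E T T | E T | E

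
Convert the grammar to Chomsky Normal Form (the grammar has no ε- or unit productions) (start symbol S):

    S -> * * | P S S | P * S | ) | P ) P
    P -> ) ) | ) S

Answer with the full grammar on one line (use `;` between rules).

Introduce a nonterminal for each terminal appearing in a rule of length ≥ 2: X1 → *, X2 → ).
Binarize each right-hand side of length ≥ 3 by chaining fresh nonterminals (Y1, Y2, …): affected rules were S → P S S; S → P X1 S; S → P X2 P.

S -> X1 X1 | P Y1 | P Y2 | ) | P Y3; P -> X2 X2 | X2 S; X1 -> *; X2 -> ); Y1 -> S S; Y2 -> X1 S; Y3 -> X2 P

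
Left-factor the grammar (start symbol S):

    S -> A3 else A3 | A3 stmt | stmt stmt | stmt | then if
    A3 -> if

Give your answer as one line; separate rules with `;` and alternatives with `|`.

S has alternatives sharing prefix 'A3': factor to S → A3 S' with S' → else A3 | stmt.
S has alternatives sharing prefix 'stmt': factor to S → stmt S'' with S'' → stmt | ε.

S -> then if | A3 S' | stmt S''; A3 -> if; S' -> else A3 | stmt; S'' -> stmt | eps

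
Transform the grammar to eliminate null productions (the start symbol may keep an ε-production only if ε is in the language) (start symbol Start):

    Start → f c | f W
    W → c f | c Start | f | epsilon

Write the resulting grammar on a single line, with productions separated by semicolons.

Nullable nonterminals: {W}.
ε ∉ L(G), so no ε-production is kept.
For each production, add variants omitting each subset of nullable occurrences: Start → f W gives f W | f.

Start → f c | f W | f; W → c f | c Start | f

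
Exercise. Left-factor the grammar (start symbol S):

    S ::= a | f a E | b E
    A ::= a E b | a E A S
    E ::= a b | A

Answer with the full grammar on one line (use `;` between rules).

S ::= a | f a E | b E; A ::= a E A'; E ::= a b | A; A' ::= b | A S

A has alternatives sharing prefix 'a E': factor to A → a E A' with A' → b | A S.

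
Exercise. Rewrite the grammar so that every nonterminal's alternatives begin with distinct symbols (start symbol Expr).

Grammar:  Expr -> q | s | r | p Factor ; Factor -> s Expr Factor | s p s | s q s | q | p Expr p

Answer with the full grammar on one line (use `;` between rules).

Factor has alternatives sharing prefix 's': factor to Factor → s Factor1 with Factor1 → Expr Factor | p s | q s.

Expr -> q | s | r | p Factor; Factor -> q | p Expr p | s Factor1; Factor1 -> Expr Factor | p s | q s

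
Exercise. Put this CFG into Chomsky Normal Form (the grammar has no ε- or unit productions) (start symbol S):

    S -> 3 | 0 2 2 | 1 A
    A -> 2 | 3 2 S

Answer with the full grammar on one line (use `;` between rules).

S -> 3 | X1 Y1 | X3 A; A -> 2 | X4 Y2; X1 -> 0; X2 -> 2; X3 -> 1; X4 -> 3; Y1 -> X2 X2; Y2 -> X2 S

Introduce a nonterminal for each terminal appearing in a rule of length ≥ 2: X1 → 0, X2 → 2, X3 → 1, X4 → 3.
Binarize each right-hand side of length ≥ 3 by chaining fresh nonterminals (Y1, Y2, …): affected rules were S → X1 X2 X2; A → X4 X2 S.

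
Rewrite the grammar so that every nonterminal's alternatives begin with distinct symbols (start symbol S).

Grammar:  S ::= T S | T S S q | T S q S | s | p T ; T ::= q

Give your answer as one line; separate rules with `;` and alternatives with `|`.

S has alternatives sharing prefix 'T S': factor to S → T S S' with S' → ε | S q | q S.

S ::= s | p T | T S S'; T ::= q; S' ::= epsilon | S q | q S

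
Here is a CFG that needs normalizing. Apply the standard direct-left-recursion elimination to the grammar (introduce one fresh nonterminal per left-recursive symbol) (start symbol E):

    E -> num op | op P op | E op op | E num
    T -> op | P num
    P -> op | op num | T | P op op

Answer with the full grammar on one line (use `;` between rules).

Directly left-recursive nonterminals: E, P.
For E: α = {op op, num}, β = {num op, op P op}. Rewrite as E → β E' and E' → α E' | ε.
For P: α = {op op}, β = {op, op num, T}. Rewrite as P → β P' and P' → α P' | ε.

E -> num op E' | op P op E'; T -> op | P num; P -> op P' | op num P' | T P'; E' -> op op E' | num E' | ε; P' -> op op P' | ε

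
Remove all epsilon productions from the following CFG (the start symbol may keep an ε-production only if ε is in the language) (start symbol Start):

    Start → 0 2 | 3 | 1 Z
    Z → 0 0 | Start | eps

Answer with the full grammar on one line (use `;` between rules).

Start → 0 2 | 3 | 1 Z | 1; Z → 0 0 | Start

The nullable symbols are {Z}.
ε ∉ L(G), so no ε-production is kept.
For each production, add variants omitting each subset of nullable occurrences: Start → 1 Z gives 1 Z | 1.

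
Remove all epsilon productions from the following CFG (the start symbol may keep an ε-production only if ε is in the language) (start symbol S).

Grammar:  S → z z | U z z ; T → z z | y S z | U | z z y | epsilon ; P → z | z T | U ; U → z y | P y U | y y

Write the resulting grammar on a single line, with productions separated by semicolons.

S → z z | U z z; T → z z | y S z | U | z z y; P → z | z T | U; U → z y | P y U | y y

Nullable set = {T}.
ε ∉ L(G), so no ε-production is kept.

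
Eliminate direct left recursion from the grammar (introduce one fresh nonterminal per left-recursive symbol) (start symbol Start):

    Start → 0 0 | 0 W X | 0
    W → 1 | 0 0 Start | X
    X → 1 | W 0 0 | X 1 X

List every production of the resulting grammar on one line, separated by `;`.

Left recursion appears on X.
For X: α = {1 X}, β = {1, W 0 0}. Rewrite as X → β X1 and X1 → α X1 | ε.

Start → 0 0 | 0 W X | 0; W → 1 | 0 0 Start | X; X → 1 X1 | W 0 0 X1; X1 → 1 X X1 | epsilon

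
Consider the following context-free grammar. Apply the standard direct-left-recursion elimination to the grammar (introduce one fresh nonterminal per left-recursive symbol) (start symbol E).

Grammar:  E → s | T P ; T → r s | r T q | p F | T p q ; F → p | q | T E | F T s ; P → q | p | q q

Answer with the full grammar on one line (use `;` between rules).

Directly left-recursive nonterminals: T, F.
For T: α = {p q}, β = {r s, r T q, p F}. Rewrite as T → β T' and T' → α T' | ε.
For F: α = {T s}, β = {p, q, T E}. Rewrite as F → β F' and F' → α F' | ε.

E → s | T P; T → r s T' | r T q T' | p F T'; F → p F' | q F' | T E F'; P → q | p | q q; T' → p q T' | ε; F' → T s F' | ε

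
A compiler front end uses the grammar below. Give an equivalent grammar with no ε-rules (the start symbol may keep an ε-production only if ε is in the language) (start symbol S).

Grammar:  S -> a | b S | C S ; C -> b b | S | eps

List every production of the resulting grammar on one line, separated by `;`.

Nullable set = {C}.
ε ∉ L(G), so no ε-production is kept.

S -> a | b S | C S; C -> b b | S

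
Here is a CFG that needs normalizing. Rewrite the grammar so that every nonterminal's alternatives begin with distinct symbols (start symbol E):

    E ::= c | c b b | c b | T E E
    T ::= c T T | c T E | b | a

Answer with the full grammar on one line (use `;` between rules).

E ::= T E E | c E'; T ::= b | a | c T T'; E' ::= ε | b E''; T' ::= T | E; E'' ::= b | ε

E has alternatives sharing prefix 'c': factor to E → c E' with E' → ε | b b | b.
T has alternatives sharing prefix 'c T': factor to T → c T T' with T' → T | E.
E' has alternatives sharing prefix 'b': factor to E' → b E'' with E'' → b | ε.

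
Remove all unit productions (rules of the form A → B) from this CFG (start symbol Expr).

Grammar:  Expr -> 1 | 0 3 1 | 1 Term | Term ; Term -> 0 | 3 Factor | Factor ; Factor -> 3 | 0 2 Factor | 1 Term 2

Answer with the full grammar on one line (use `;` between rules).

Unit pairs: Expr ⇒* {Factor, Term}; Term ⇒* {Factor}.
For every A with A ⇒* B via unit rules, add B's non-unit alternatives to A; then delete every rule of the form X → Y.

Expr -> 0 | 3 Factor | 3 | 0 2 Factor | 1 Term 2 | 1 | 0 3 1 | 1 Term; Term -> 0 | 3 Factor | 3 | 0 2 Factor | 1 Term 2; Factor -> 3 | 0 2 Factor | 1 Term 2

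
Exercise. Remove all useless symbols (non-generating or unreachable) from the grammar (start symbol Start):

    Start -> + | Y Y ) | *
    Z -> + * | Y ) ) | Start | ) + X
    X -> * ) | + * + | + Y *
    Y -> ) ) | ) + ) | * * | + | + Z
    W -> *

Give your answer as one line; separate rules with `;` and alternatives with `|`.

Start -> + | Y Y ) | *; Z -> + * | Y ) ) | Start | ) + X; X -> * ) | + * + | + Y *; Y -> ) ) | ) + ) | * * | + | + Z

Generating nonterminals: {Start, W, X, Y, Z}.
Reachable from Start after that: {Start, X, Y, Z}.
Removed useless symbols: {W} and every production mentioning them.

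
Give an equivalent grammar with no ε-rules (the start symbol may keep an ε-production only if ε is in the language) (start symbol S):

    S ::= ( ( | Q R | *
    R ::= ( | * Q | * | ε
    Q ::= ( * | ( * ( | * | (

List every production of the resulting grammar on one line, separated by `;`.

Nullable set = {R}.
ε ∉ L(G), so no ε-production is kept.
Add the nullable-subset variants: S → Q R gives Q R | Q.

S ::= ( ( | Q R | Q | *; R ::= ( | * Q | *; Q ::= ( * | ( * ( | * | (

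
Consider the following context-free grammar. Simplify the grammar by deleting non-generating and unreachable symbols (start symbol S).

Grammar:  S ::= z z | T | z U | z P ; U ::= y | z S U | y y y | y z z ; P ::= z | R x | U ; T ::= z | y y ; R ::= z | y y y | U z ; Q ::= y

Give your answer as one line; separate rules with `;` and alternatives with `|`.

Generating nonterminals: {P, Q, R, S, T, U}.
Reachable from S after that: {P, R, S, T, U}.
Removed useless symbols: {Q} and every production mentioning them.

S ::= z z | T | z U | z P; U ::= y | z S U | y y y | y z z; P ::= z | R x | U; T ::= z | y y; R ::= z | y y y | U z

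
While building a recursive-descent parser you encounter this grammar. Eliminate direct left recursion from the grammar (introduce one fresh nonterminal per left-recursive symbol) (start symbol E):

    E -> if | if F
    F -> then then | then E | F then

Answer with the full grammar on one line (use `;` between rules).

E -> if | if F; F -> then then F' | then E F'; F' -> then F' | ε

Left recursion appears on F.
For F: α = {then}, β = {then then, then E}. Rewrite as F → β F' and F' → α F' | ε.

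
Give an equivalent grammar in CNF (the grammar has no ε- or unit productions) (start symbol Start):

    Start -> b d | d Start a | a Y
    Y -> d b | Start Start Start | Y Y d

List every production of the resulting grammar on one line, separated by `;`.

Introduce a nonterminal for each terminal appearing in a rule of length ≥ 2: X1 → b, X2 → d, X3 → a.
Binarize each right-hand side of length ≥ 3 by chaining fresh nonterminals (Y1, Y2, …): affected rules were Start → X2 Start X3; Y → Start Start Start; Y → Y Y X2.

Start -> X1 X2 | X2 Y1 | X3 Y; Y -> X2 X1 | Start Y2 | Y Y3; X1 -> b; X2 -> d; X3 -> a; Y1 -> Start X3; Y2 -> Start Start; Y3 -> Y X2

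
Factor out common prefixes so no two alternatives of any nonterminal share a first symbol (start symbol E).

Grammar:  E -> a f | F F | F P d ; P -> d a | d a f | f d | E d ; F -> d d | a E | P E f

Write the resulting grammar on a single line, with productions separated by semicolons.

E has alternatives sharing prefix 'F': factor to E → F E' with E' → F | P d.
P has alternatives sharing prefix 'd a': factor to P → d a P' with P' → ε | f.

E -> a f | F E'; P -> f d | E d | d a P'; F -> d d | a E | P E f; E' -> F | P d; P' -> ε | f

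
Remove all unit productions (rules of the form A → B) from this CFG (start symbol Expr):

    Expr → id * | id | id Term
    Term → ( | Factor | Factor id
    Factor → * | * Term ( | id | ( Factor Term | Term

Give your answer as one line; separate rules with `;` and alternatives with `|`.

Unit pairs: Factor ⇒* {Term}; Term ⇒* {Factor}.
Replace each nonterminal's rules with the union of the non-unit rules of every nonterminal it unit-derives.

Expr → id * | id | id Term; Term → ( | Factor id | * | * Term ( | id | ( Factor Term; Factor → ( | Factor id | * | * Term ( | id | ( Factor Term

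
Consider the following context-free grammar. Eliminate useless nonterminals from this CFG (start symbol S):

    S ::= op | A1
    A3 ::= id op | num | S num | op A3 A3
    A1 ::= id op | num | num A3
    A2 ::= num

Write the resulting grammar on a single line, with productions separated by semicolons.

S ::= op | A1; A3 ::= id op | num | S num | op A3 A3; A1 ::= id op | num | num A3

Generating nonterminals: {A1, A2, A3, S}.
Reachable from S after that: {A1, A3, S}.
Removed useless symbols: {A2} and every production mentioning them.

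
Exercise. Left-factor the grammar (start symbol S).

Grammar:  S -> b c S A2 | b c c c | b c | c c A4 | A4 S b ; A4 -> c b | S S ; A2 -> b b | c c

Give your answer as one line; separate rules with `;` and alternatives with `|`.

S has alternatives sharing prefix 'b c': factor to S → b c S' with S' → S A2 | c c | ε.

S -> c c A4 | A4 S b | b c S'; A4 -> c b | S S; A2 -> b b | c c; S' -> S A2 | c c | ε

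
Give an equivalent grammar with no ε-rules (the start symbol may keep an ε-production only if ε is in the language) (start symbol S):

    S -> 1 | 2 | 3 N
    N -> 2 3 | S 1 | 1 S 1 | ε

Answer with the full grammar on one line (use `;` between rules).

Nullable set = {N}.
ε ∉ L(G), so no ε-production is kept.
Add the nullable-subset variants: S → 3 N gives 3 N | 3.

S -> 1 | 2 | 3 N | 3; N -> 2 3 | S 1 | 1 S 1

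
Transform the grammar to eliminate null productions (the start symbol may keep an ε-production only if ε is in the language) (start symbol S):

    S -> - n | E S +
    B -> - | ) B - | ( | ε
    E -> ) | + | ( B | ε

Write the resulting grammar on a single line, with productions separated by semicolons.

Nullable nonterminals: {B, E}.
ε ∉ L(G), so no ε-production is kept.
For each production, add variants omitting each subset of nullable occurrences: S → E S + gives E S + | S +. B → ) B - gives ) B - | ) -. E → ( B gives ( B | (.

S -> - n | E S + | S +; B -> - | ) B - | ) - | (; E -> ) | + | ( B | (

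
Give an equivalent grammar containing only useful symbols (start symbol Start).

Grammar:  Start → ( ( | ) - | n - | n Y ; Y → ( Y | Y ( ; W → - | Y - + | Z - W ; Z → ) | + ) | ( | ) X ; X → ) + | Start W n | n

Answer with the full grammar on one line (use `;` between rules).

Generating nonterminals: {Start, W, X, Z}.
Reachable from Start after that: {Start}.
Removed useless symbols: {W, X, Y, Z} and every production mentioning them.

Start → ( ( | ) - | n -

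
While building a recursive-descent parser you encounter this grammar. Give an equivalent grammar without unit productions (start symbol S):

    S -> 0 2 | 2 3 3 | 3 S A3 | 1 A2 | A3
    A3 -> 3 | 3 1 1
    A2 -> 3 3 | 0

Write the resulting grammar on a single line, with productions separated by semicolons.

S -> 0 2 | 2 3 3 | 3 S A3 | 1 A2 | 3 | 3 1 1; A3 -> 3 | 3 1 1; A2 -> 3 3 | 0

Unit pairs: S ⇒* {A3}.
Replace each nonterminal's rules with the union of the non-unit rules of every nonterminal it unit-derives.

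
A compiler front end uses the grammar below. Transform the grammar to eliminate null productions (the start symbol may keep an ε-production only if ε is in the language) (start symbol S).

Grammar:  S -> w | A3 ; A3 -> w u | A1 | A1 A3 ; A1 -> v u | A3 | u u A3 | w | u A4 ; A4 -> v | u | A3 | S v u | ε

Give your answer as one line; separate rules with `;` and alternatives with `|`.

Nullable set = {A4}.
ε ∉ L(G), so no ε-production is kept.
Expand every rule over subsets of its nullable positions: A1 → u A4 gives u A4 | u.

S -> w | A3; A3 -> w u | A1 | A1 A3; A1 -> v u | A3 | u u A3 | w | u A4 | u; A4 -> v | u | A3 | S v u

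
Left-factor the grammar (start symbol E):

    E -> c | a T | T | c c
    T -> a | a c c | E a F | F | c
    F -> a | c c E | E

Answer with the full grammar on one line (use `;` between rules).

E -> a T | T | c E'; T -> E a F | F | c | a T'; F -> a | c c E | E; E' -> epsilon | c; T' -> epsilon | c c

E has alternatives sharing prefix 'c': factor to E → c E' with E' → ε | c.
T has alternatives sharing prefix 'a': factor to T → a T' with T' → ε | c c.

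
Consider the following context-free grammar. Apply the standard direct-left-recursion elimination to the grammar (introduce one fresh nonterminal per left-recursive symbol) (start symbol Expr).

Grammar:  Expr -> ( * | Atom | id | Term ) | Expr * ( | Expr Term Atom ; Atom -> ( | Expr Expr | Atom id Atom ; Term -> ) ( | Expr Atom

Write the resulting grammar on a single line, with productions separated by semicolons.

Expr -> ( * Expr1 | Atom Expr1 | id Expr1 | Term ) Expr1; Atom -> ( Atom1 | Expr Expr Atom1; Term -> ) ( | Expr Atom; Expr1 -> * ( Expr1 | Term Atom Expr1 | ε; Atom1 -> id Atom Atom1 | ε

Left recursion appears on Expr, Atom.
For Expr: α = {* (, Term Atom}, β = {( *, Atom, id, Term )}. Rewrite as Expr → β Expr1 and Expr1 → α Expr1 | ε.
For Atom: α = {id Atom}, β = {(, Expr Expr}. Rewrite as Atom → β Atom1 and Atom1 → α Atom1 | ε.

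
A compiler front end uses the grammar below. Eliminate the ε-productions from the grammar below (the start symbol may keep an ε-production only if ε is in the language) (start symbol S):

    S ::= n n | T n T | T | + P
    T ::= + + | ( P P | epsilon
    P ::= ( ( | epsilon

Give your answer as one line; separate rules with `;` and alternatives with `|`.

S ::= n n | T n T | T n | n T | n | T | + P | + | ε; T ::= + + | ( P P | ( P | (; P ::= ( (

The nullable symbols are {P, S, T}.
ε ∈ L(G) since S is nullable, so keep S → ε.
For each production, add variants omitting each subset of nullable occurrences: S → T n T gives T n T | T n | n T | n. S → + P gives + P | +. T → ( P P gives ( P P | ( P | (.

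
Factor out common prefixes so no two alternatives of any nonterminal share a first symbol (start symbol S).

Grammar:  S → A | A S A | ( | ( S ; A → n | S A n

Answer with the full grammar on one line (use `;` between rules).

S → A S' | ( S''; A → n | S A n; S' → ε | S A; S'' → ε | S

S has alternatives sharing prefix 'A': factor to S → A S' with S' → ε | S A.
S has alternatives sharing prefix '(': factor to S → ( S'' with S'' → ε | S.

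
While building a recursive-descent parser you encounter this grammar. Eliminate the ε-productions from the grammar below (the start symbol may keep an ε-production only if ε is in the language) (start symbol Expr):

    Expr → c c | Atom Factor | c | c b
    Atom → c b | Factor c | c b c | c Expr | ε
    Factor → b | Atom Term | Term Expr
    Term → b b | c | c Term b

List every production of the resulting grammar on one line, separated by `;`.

Nullable nonterminals: {Atom}.
ε ∉ L(G), so no ε-production is kept.
Expand every rule over subsets of its nullable positions: Expr → Atom Factor gives Atom Factor | Factor. Factor → Atom Term gives Atom Term | Term.

Expr → c c | Atom Factor | Factor | c | c b; Atom → c b | Factor c | c b c | c Expr; Factor → b | Atom Term | Term | Term Expr; Term → b b | c | c Term b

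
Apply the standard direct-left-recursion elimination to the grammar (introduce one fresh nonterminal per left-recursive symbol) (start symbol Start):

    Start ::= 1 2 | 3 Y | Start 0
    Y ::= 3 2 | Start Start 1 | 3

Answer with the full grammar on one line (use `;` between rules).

Start is directly left-recursive.
For Start: α = {0}, β = {1 2, 3 Y}. Rewrite as Start → β Start1 and Start1 → α Start1 | ε.

Start ::= 1 2 Start1 | 3 Y Start1; Y ::= 3 2 | Start Start 1 | 3; Start1 ::= 0 Start1 | ε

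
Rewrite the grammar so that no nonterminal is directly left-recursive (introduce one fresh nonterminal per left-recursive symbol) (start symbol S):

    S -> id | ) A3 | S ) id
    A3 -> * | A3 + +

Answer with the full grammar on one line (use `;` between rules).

Directly left-recursive nonterminals: S, A3.
For S: α = {) id}, β = {id, ) A3}. Rewrite as S → β S' and S' → α S' | ε.
For A3: α = {+ +}, β = {*}. Rewrite as A3 → β A3' and A3' → α A3' | ε.

S -> id S' | ) A3 S'; A3 -> * A3'; S' -> ) id S' | ε; A3' -> + + A3' | ε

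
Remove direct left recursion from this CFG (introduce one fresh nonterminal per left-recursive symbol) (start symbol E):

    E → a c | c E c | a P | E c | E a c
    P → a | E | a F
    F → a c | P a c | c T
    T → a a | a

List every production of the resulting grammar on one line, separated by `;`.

E → a c E' | c E c E' | a P E'; P → a | E | a F; F → a c | P a c | c T; T → a a | a; E' → c E' | a c E' | epsilon

Directly left-recursive nonterminal: E.
For E: α = {c, a c}, β = {a c, c E c, a P}. Rewrite as E → β E' and E' → α E' | ε.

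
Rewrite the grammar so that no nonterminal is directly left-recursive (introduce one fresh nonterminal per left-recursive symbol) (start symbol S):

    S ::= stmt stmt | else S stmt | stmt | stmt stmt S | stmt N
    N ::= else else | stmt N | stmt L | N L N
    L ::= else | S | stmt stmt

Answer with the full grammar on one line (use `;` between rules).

Left recursion appears on N.
For N: α = {L N}, β = {else else, stmt N, stmt L}. Rewrite as N → β N' and N' → α N' | ε.

S ::= stmt stmt | else S stmt | stmt | stmt stmt S | stmt N; N ::= else else N' | stmt N N' | stmt L N'; L ::= else | S | stmt stmt; N' ::= L N N' | ε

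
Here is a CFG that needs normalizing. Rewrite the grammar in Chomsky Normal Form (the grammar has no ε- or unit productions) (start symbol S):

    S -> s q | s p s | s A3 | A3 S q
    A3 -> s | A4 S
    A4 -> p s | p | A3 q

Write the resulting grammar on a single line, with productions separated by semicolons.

S -> X1 X2 | X1 Y1 | X1 A3 | A3 Y2; A3 -> s | A4 S; A4 -> X3 X1 | p | A3 X2; X1 -> s; X2 -> q; X3 -> p; Y1 -> X3 X1; Y2 -> S X2

Introduce a nonterminal for each terminal appearing in a rule of length ≥ 2: X1 → s, X2 → q, X3 → p.
Binarize each right-hand side of length ≥ 3 by chaining fresh nonterminals (Y1, Y2, …): affected rules were S → X1 X3 X1; S → A3 S X2.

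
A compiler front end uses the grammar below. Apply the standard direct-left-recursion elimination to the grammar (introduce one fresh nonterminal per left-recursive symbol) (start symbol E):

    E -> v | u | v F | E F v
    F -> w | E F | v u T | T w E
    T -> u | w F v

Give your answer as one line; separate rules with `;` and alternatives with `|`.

E is directly left-recursive.
For E: α = {F v}, β = {v, u, v F}. Rewrite as E → β E' and E' → α E' | ε.

E -> v E' | u E' | v F E'; F -> w | E F | v u T | T w E; T -> u | w F v; E' -> F v E' | ε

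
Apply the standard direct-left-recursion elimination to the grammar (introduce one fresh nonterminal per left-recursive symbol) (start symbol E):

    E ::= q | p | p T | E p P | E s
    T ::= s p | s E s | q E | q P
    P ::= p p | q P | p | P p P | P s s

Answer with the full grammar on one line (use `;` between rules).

Left recursion appears on E, P.
For E: α = {p P, s}, β = {q, p, p T}. Rewrite as E → β E' and E' → α E' | ε.
For P: α = {p P, s s}, β = {p p, q P, p}. Rewrite as P → β P' and P' → α P' | ε.

E ::= q E' | p E' | p T E'; T ::= s p | s E s | q E | q P; P ::= p p P' | q P P' | p P'; E' ::= p P E' | s E' | ε; P' ::= p P P' | s s P' | ε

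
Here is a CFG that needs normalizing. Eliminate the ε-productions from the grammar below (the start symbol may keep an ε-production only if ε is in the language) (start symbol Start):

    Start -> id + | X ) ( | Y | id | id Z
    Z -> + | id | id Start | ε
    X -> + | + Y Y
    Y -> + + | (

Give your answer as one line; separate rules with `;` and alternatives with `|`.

Nullable nonterminals: {Z}.
ε ∉ L(G), so no ε-production is kept.

Start -> id + | X ) ( | Y | id | id Z; Z -> + | id | id Start; X -> + | + Y Y; Y -> + + | (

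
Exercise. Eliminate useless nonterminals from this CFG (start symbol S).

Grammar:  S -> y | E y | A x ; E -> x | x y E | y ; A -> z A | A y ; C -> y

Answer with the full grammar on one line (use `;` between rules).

S -> y | E y; E -> x | x y E | y

Generating nonterminals: {C, E, S}.
Reachable from S after that: {E, S}.
Removed useless symbols: {A, C} and every production mentioning them.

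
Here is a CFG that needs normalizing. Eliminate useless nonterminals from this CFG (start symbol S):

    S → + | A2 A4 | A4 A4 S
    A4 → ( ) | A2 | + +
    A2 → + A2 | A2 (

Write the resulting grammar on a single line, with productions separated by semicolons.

Generating nonterminals: {A4, S}.
Reachable from S after that: {A4, S}.
Removed useless symbols: {A2} and every production mentioning them.

S → + | A4 A4 S; A4 → ( ) | + +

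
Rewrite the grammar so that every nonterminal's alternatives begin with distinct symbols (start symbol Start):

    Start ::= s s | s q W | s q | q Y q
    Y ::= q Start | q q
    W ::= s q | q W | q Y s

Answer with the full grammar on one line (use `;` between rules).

Start has alternatives sharing prefix 's': factor to Start → s Start1 with Start1 → s | q W | q.
Y has alternatives sharing prefix 'q': factor to Y → q Y1 with Y1 → Start | q.
W has alternatives sharing prefix 'q': factor to W → q W1 with W1 → W | Y s.
Start1 has alternatives sharing prefix 'q': factor to Start1 → q Start11 with Start11 → W | ε.

Start ::= q Y q | s Start1; Y ::= q Y1; W ::= s q | q W1; Start1 ::= s | q Start11; Y1 ::= Start | q; W1 ::= W | Y s; Start11 ::= W | ε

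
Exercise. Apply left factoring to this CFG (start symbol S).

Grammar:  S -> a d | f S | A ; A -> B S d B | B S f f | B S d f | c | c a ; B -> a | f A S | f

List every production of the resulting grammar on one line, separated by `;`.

A has alternatives sharing prefix 'B S': factor to A → B S A' with A' → d B | f f | d f.
A has alternatives sharing prefix 'c': factor to A → c A'' with A'' → ε | a.
B has alternatives sharing prefix 'f': factor to B → f B' with B' → A S | ε.
A' has alternatives sharing prefix 'd': factor to A' → d A''' with A''' → B | f.

S -> a d | f S | A; A -> B S A' | c A''; B -> a | f B'; A' -> f f | d A'''; A'' -> ε | a; B' -> A S | ε; A''' -> B | f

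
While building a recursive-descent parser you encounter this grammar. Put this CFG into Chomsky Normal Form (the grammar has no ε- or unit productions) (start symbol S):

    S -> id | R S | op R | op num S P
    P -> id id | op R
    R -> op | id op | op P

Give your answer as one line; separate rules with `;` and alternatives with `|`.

S -> id | R S | X1 R | X1 Y1; P -> X3 X3 | X1 R; R -> op | X3 X1 | X1 P; X1 -> op; X2 -> num; X3 -> id; Y1 -> X2 Y2; Y2 -> S P

Introduce a nonterminal for each terminal appearing in a rule of length ≥ 2: X1 → op, X2 → num, X3 → id.
Binarize each right-hand side of length ≥ 3 by chaining fresh nonterminals (Y1, Y2, …): affected rules were S → X1 X2 S P.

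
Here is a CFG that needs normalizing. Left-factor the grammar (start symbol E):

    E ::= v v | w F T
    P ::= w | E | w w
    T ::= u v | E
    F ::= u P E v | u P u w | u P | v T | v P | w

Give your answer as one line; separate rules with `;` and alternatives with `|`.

E ::= v v | w F T; P ::= E | w P'; T ::= u v | E; F ::= w | u P F' | v F''; P' ::= ε | w; F' ::= E v | u w | ε; F'' ::= T | P

P has alternatives sharing prefix 'w': factor to P → w P' with P' → ε | w.
F has alternatives sharing prefix 'u P': factor to F → u P F' with F' → E v | u w | ε.
F has alternatives sharing prefix 'v': factor to F → v F'' with F'' → T | P.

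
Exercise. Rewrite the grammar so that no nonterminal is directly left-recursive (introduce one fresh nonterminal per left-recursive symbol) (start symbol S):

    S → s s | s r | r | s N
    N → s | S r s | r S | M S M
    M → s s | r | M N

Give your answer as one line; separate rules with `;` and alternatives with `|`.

M is directly left-recursive.
For M: α = {N}, β = {s s, r}. Rewrite as M → β M' and M' → α M' | ε.

S → s s | s r | r | s N; N → s | S r s | r S | M S M; M → s s M' | r M'; M' → N M' | ε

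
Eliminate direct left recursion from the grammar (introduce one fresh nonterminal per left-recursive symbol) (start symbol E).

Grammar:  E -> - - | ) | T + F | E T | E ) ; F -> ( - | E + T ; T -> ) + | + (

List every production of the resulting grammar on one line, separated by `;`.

Directly left-recursive nonterminal: E.
For E: α = {T, )}, β = {- -, ), T + F}. Rewrite as E → β E' and E' → α E' | ε.

E -> - - E' | ) E' | T + F E'; F -> ( - | E + T; T -> ) + | + (; E' -> T E' | ) E' | ε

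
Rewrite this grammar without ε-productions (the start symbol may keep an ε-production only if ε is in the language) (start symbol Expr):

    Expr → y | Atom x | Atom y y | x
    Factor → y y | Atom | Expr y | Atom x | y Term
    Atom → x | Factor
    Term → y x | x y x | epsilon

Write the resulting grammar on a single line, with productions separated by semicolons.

Expr → y | Atom x | Atom y y | x; Factor → y y | Atom | Expr y | Atom x | y Term | y; Atom → x | Factor; Term → y x | x y x

The nullable symbols are {Term}.
ε ∉ L(G), so no ε-production is kept.
For each production, add variants omitting each subset of nullable occurrences: Factor → y Term gives y Term | y.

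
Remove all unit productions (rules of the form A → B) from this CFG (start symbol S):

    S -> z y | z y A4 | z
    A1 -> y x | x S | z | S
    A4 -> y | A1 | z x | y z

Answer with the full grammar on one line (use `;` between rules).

S -> z y | z y A4 | z; A1 -> y x | x S | z | z y | z y A4; A4 -> y | z x | y z | y x | x S | z | z y | z y A4

Unit pairs: A1 ⇒* {S}; A4 ⇒* {A1, S}.
For every A with A ⇒* B via unit rules, add B's non-unit alternatives to A; then delete every rule of the form X → Y.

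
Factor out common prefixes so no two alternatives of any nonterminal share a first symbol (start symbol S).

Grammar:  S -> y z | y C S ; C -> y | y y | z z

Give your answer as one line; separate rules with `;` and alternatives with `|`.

S -> y S'; C -> z z | y C'; S' -> z | C S; C' -> epsilon | y

S has alternatives sharing prefix 'y': factor to S → y S' with S' → z | C S.
C has alternatives sharing prefix 'y': factor to C → y C' with C' → ε | y.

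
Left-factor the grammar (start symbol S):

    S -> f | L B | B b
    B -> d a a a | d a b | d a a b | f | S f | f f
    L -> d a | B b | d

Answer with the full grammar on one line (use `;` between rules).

B has alternatives sharing prefix 'd a': factor to B → d a B' with B' → a a | b | a b.
B has alternatives sharing prefix 'f': factor to B → f B'' with B'' → ε | f.
L has alternatives sharing prefix 'd': factor to L → d L' with L' → a | ε.
B' has alternatives sharing prefix 'a': factor to B' → a B''' with B''' → a | b.

S -> f | L B | B b; B -> S f | d a B' | f B''; L -> B b | d L'; B' -> b | a B'''; B'' -> ε | f; L' -> a | ε; B''' -> a | b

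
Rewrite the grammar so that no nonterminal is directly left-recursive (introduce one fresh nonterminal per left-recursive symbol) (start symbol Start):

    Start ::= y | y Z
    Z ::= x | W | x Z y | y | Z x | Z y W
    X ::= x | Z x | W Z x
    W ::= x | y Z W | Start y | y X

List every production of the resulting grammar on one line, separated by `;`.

Z is directly left-recursive.
For Z: α = {x, y W}, β = {x, W, x Z y, y}. Rewrite as Z → β Z1 and Z1 → α Z1 | ε.

Start ::= y | y Z; Z ::= x Z1 | W Z1 | x Z y Z1 | y Z1; X ::= x | Z x | W Z x; W ::= x | y Z W | Start y | y X; Z1 ::= x Z1 | y W Z1 | ε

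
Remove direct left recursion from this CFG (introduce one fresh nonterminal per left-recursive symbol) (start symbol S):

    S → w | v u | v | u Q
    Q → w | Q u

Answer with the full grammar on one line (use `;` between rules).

Directly left-recursive nonterminal: Q.
For Q: α = {u}, β = {w}. Rewrite as Q → β Q' and Q' → α Q' | ε.

S → w | v u | v | u Q; Q → w Q'; Q' → u Q' | ε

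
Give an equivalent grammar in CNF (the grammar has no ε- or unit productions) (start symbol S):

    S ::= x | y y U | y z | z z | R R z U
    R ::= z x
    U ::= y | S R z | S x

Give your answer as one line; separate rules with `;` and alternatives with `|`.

S ::= x | X1 Y1 | X1 X2 | X2 X2 | R Y2; R ::= X2 X3; U ::= y | S Y4 | S X3; X1 ::= y; X2 ::= z; X3 ::= x; Y1 ::= X1 U; Y2 ::= R Y3; Y3 ::= X2 U; Y4 ::= R X2

Introduce a nonterminal for each terminal appearing in a rule of length ≥ 2: X1 → y, X2 → z, X3 → x.
Binarize each right-hand side of length ≥ 3 by chaining fresh nonterminals (Y1, Y2, …): affected rules were S → X1 X1 U; S → R R X2 U; U → S R X2.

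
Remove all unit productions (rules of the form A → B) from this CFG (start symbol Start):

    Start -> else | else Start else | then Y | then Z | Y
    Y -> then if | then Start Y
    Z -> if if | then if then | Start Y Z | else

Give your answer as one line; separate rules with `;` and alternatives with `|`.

Unit pairs: Start ⇒* {Y}.
Replace each nonterminal's rules with the union of the non-unit rules of every nonterminal it unit-derives.

Start -> else | else Start else | then Y | then Z | then if | then Start Y; Y -> then if | then Start Y; Z -> if if | then if then | Start Y Z | else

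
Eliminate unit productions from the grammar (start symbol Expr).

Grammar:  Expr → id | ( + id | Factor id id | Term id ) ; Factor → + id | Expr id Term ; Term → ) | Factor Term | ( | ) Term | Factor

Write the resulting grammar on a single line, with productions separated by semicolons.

Unit pairs: Term ⇒* {Factor}.
For every A with A ⇒* B via unit rules, add B's non-unit alternatives to A; then delete every rule of the form X → Y.

Expr → id | ( + id | Factor id id | Term id ); Factor → + id | Expr id Term; Term → ) | Factor Term | ( | ) Term | + id | Expr id Term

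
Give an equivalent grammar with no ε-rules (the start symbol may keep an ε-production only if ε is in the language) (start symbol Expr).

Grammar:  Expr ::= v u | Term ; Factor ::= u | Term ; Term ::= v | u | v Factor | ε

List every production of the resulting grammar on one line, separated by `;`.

Nullable nonterminals: {Expr, Factor, Term}.
ε ∈ L(G) since Expr is nullable, so keep Expr → ε.

Expr ::= v u | Term | ε; Factor ::= u | Term; Term ::= v | u | v Factor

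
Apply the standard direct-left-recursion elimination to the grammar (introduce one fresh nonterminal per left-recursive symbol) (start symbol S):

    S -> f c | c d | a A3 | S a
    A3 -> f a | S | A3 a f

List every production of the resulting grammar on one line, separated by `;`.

S -> f c S' | c d S' | a A3 S'; A3 -> f a A3' | S A3'; S' -> a S' | epsilon; A3' -> a f A3' | epsilon

Left recursion appears on S, A3.
For S: α = {a}, β = {f c, c d, a A3}. Rewrite as S → β S' and S' → α S' | ε.
For A3: α = {a f}, β = {f a, S}. Rewrite as A3 → β A3' and A3' → α A3' | ε.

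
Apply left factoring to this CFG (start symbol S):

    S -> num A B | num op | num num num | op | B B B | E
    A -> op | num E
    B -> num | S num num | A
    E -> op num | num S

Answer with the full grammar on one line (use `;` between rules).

S has alternatives sharing prefix 'num': factor to S → num S' with S' → A B | op | num num.

S -> op | B B B | E | num S'; A -> op | num E; B -> num | S num num | A; E -> op num | num S; S' -> A B | op | num num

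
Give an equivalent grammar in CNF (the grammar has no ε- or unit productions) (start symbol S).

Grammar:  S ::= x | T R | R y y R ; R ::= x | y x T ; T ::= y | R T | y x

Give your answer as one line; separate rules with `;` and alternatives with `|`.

S ::= x | T R | R Y1; R ::= x | X1 Y3; T ::= y | R T | X1 X2; X1 ::= y; X2 ::= x; Y1 ::= X1 Y2; Y2 ::= X1 R; Y3 ::= X2 T

Introduce a nonterminal for each terminal appearing in a rule of length ≥ 2: X1 → y, X2 → x.
Binarize each right-hand side of length ≥ 3 by chaining fresh nonterminals (Y1, Y2, …): affected rules were S → R X1 X1 R; R → X1 X2 T.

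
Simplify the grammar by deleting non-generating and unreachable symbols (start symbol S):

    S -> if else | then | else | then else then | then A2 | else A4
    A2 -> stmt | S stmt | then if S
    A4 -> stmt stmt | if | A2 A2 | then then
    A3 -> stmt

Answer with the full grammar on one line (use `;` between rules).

S -> if else | then | else | then else then | then A2 | else A4; A2 -> stmt | S stmt | then if S; A4 -> stmt stmt | if | A2 A2 | then then

Generating nonterminals: {A2, A3, A4, S}.
Reachable from S after that: {A2, A4, S}.
Removed useless symbols: {A3} and every production mentioning them.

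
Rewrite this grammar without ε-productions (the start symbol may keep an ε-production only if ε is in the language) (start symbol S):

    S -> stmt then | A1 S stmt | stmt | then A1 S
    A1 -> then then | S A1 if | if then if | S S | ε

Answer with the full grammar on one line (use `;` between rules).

Nullable set = {A1}.
ε ∉ L(G), so no ε-production is kept.
Expand every rule over subsets of its nullable positions: S → A1 S stmt gives A1 S stmt | S stmt. S → then A1 S gives then A1 S | then S. A1 → S A1 if gives S A1 if | S if.

S -> stmt then | A1 S stmt | S stmt | stmt | then A1 S | then S; A1 -> then then | S A1 if | S if | if then if | S S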